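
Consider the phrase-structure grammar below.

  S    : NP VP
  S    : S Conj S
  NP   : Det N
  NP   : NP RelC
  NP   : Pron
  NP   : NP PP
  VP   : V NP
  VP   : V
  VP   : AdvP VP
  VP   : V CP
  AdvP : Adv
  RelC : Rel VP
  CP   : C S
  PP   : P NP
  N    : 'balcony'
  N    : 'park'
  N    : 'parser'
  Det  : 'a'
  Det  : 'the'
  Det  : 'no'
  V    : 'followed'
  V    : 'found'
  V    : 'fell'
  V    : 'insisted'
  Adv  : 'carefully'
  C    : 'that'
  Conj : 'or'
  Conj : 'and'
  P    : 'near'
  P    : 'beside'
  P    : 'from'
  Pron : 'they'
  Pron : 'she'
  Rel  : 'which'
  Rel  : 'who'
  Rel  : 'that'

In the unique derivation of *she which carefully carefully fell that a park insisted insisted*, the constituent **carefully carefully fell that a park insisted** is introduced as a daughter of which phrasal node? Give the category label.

RelC

S
  NP
    NP
      Pron: she
    RelC
      Rel: which
      VP
        AdvP
          Adv: carefully
        VP
          AdvP
            Adv: carefully
          VP
            V: fell
            CP
              C: that
              S
                NP
                  Det: a
                  N: park
                VP
                  V: insisted
  VP
    V: insisted
The span 'carefully carefully fell that a park insisted' is the VP node built by VP → AdvP VP.
Its mother is the RelC built by RelC → Rel VP.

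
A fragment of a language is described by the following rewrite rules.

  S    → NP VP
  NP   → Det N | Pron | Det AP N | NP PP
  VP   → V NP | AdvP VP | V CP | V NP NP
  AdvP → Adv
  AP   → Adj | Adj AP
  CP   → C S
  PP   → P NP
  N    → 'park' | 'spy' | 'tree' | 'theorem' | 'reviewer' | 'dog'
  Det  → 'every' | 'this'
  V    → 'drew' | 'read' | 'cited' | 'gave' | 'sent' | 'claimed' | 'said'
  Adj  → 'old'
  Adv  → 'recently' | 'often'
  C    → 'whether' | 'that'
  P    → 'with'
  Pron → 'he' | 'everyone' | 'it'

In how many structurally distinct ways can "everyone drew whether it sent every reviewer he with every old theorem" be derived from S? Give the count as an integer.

[S [NP [Pron everyone]] [VP [V drew] [CP [C whether] [S [NP [Pron it]] [VP [V sent] [NP [Det every] [N reviewer]] [NP [NP [Pron he]] [PP [P with] [NP [Det every] [AP [Adj old]] [N theorem]]]]]]]]]
No rule offers an alternative attachment or grouping for any span, so this is the only derivation.

1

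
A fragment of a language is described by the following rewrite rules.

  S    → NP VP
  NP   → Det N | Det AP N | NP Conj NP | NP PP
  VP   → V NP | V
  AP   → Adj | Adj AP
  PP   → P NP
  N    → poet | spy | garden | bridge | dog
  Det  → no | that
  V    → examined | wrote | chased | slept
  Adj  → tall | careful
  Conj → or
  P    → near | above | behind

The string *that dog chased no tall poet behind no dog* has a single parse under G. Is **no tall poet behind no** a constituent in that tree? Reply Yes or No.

No

[S [NP [Det that] [N dog]] [VP [V chased] [NP [NP [Det no] [AP [Adj tall]] [N poet]] [PP [P behind] [NP [Det no] [N dog]]]]]]
The smallest constituent containing 'no tall poet behind no' is the NP spanning 'no tall poet behind no dog'; no single node in the tree dominates exactly the given words.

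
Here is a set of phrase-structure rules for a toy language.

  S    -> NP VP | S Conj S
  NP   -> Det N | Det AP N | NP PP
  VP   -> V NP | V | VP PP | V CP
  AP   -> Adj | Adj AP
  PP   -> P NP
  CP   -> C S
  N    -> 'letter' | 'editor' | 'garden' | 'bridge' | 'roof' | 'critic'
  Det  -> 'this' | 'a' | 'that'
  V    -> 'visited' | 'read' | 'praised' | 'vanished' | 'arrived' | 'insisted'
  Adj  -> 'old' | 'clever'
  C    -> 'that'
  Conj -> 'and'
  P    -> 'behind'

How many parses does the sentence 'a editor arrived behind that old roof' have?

[S [NP [Det a] [N editor]] [VP [VP [V arrived]] [PP [P behind] [NP [Det that] [AP [Adj old]] [N roof]]]]]
No rule offers an alternative attachment or grouping for any span, so this is the only derivation.

1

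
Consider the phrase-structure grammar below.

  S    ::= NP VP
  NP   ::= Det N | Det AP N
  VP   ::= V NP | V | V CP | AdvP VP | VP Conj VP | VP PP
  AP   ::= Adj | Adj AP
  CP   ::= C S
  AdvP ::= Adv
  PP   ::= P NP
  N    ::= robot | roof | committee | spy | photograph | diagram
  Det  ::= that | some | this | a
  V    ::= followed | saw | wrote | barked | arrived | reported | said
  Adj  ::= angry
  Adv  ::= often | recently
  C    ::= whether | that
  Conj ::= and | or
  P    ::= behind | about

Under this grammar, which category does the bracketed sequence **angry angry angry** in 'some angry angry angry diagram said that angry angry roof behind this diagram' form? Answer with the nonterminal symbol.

S
  NP
    Det: some
    AP
      Adj: angry
      AP
        Adj: angry
        AP
          Adj: angry
    N: diagram
  VP
    VP
      V: said
      NP
        Det: that
        AP
          Adj: angry
          AP
            Adj: angry
        N: roof
    PP
      P: behind
      NP
        Det: this
        N: diagram
The span 'angry angry angry' is the AP node built by AP → Adj AP.

AP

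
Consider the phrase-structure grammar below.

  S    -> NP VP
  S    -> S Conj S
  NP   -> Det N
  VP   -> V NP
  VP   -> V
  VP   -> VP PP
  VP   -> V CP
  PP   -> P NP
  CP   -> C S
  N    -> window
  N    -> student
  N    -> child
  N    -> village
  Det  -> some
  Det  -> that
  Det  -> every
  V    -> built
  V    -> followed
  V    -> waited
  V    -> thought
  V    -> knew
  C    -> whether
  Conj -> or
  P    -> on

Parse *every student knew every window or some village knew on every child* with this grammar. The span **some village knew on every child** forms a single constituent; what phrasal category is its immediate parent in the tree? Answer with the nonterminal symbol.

S

S
  S
    NP
      Det: every
      N: student
    VP
      V: knew
      NP
        Det: every
        N: window
  Conj: or
  S
    NP
      Det: some
      N: village
    VP
      VP
        V: knew
      PP
        P: on
        NP
          Det: every
          N: child
The span 'some village knew on every child' is the S node built by S → NP VP.
Its mother is the S built by S → S Conj S.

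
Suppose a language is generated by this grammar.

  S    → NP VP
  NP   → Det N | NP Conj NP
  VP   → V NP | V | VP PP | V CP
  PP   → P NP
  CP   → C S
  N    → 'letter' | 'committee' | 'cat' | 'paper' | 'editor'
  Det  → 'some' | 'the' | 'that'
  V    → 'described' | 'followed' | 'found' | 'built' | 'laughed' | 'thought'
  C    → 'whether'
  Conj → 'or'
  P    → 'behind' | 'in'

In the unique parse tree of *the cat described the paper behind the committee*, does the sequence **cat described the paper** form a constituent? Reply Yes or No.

[S [NP [Det the] [N cat]] [VP [VP [V described] [NP [Det the] [N paper]]] [PP [P behind] [NP [Det the] [N committee]]]]]
The smallest constituent containing 'cat described the paper' is the S spanning 'the cat described the paper behind the committee'; no single node in the tree dominates exactly the given words.

No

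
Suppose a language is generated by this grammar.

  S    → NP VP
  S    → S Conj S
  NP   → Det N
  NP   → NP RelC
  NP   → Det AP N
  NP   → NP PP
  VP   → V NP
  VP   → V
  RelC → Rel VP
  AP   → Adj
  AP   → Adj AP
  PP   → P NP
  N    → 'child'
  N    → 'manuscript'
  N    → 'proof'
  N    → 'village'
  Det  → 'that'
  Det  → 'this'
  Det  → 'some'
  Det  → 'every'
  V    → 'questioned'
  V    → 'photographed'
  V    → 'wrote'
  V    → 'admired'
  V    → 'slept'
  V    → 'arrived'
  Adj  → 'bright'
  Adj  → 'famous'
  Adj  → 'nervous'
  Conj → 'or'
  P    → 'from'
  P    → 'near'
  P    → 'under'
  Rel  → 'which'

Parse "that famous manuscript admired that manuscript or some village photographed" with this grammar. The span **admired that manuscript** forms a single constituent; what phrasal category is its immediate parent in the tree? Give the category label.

[S [S [NP [Det that] [AP [Adj famous]] [N manuscript]] [VP [V admired] [NP [Det that] [N manuscript]]]] [Conj or] [S [NP [Det some] [N village]] [VP [V photographed]]]]
The span 'admired that manuscript' is the VP node built by VP → V NP.
Its mother is the S built by S → NP VP.

S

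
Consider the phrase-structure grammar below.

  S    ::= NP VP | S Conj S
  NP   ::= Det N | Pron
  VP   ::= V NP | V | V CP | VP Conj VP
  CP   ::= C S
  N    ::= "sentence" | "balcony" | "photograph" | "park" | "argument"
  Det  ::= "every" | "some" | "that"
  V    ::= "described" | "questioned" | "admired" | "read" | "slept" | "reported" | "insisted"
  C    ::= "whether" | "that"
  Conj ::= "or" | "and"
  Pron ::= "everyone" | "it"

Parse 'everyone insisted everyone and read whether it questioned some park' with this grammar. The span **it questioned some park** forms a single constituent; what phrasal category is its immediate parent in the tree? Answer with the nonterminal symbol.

CP

[S [NP [Pron everyone]] [VP [VP [V insisted] [NP [Pron everyone]]] [Conj and] [VP [V read] [CP [C whether] [S [NP [Pron it]] [VP [V questioned] [NP [Det some] [N park]]]]]]]]
The span 'it questioned some park' is the S node built by S → NP VP.
Its mother is the CP built by CP → C S.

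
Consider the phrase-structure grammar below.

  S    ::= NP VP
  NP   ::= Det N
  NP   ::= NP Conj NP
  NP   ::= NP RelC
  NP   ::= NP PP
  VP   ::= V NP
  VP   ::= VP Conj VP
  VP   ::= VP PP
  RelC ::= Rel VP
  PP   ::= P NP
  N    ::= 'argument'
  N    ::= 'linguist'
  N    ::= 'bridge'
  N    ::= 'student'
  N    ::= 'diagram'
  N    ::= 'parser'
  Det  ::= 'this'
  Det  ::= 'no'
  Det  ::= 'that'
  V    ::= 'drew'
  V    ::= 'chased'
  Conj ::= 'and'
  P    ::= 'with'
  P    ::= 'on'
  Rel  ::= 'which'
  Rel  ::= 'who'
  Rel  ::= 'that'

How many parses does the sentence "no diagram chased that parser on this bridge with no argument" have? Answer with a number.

Two of the 5 distinct bracketings:
[S [NP [Det no] [N diagram]] [VP [V chased] [NP [NP [Det that] [N parser]] [PP [P on] [NP [NP [Det this] [N bridge]] [PP [P with] [NP [Det no] [N argument]]]]]]]]
[S [NP [Det no] [N diagram]] [VP [V chased] [NP [NP [NP [Det that] [N parser]] [PP [P on] [NP [Det this] [N bridge]]]] [PP [P with] [NP [Det no] [N argument]]]]]]
The trees differ in how a recursive rule is bracketed over the same span.

5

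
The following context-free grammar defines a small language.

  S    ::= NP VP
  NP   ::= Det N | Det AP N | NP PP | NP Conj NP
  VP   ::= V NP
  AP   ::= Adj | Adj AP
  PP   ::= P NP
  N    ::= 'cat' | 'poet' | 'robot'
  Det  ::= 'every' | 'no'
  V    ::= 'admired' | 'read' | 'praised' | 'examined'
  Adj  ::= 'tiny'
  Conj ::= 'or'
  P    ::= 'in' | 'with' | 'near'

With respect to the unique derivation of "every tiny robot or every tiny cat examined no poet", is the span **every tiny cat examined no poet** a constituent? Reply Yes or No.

[S [NP [NP [Det every] [AP [Adj tiny]] [N robot]] [Conj or] [NP [Det every] [AP [Adj tiny]] [N cat]]] [VP [V examined] [NP [Det no] [N poet]]]]
The smallest constituent containing 'every tiny cat examined no poet' is the S spanning 'every tiny robot or every tiny cat examined no poet'; no single node in the tree dominates exactly the given words.

No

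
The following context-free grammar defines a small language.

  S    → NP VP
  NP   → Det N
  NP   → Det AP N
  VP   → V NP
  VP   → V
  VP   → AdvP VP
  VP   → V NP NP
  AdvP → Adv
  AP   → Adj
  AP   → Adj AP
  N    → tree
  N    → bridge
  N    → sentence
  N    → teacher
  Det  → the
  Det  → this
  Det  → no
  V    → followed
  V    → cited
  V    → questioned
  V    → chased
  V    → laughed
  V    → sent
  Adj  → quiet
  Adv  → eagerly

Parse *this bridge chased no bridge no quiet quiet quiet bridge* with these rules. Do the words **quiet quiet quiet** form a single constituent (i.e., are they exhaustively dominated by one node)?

Yes

[S [NP [Det this] [N bridge]] [VP [V chased] [NP [Det no] [N bridge]] [NP [Det no] [AP [Adj quiet] [AP [Adj quiet] [AP [Adj quiet]]]] [N bridge]]]]
The words 'quiet quiet quiet' are exhaustively dominated by a single AP node (built by AP → Adj AP), so they form a constituent.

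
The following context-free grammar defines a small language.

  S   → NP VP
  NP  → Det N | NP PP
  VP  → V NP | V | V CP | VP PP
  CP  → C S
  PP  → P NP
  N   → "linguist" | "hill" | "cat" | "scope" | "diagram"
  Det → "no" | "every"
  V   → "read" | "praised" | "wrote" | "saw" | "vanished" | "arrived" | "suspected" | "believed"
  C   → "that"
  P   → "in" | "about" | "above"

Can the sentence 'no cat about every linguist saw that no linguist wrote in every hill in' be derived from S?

Ungrammatical

For S → NP VP, every NP-prefix leaves a non-VP remainder: after 'no cat' the remainder is not a VP; after 'no cat about every linguist' the remainder is not a VP.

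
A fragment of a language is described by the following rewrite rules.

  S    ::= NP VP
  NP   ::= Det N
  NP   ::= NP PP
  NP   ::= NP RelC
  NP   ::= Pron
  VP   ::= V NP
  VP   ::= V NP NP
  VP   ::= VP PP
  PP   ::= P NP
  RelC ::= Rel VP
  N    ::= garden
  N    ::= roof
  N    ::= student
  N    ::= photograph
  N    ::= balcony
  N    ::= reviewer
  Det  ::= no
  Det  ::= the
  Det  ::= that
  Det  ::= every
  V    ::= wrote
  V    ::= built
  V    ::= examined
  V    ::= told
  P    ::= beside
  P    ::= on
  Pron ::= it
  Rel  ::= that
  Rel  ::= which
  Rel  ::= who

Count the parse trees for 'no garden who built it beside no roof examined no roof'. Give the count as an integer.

3

Two of the 3 distinct bracketings:
[S [NP [NP [NP [Det no] [N garden]] [RelC [Rel who] [VP [V built] [NP [Pron it]]]]] [PP [P beside] [NP [Det no] [N roof]]]] [VP [V examined] [NP [Det no] [N roof]]]]
[S [NP [NP [Det no] [N garden]] [RelC [Rel who] [VP [V built] [NP [NP [Pron it]] [PP [P beside] [NP [Det no] [N roof]]]]]]] [VP [V examined] [NP [Det no] [N roof]]]]
The trees differ in how a recursive rule is bracketed over the same span.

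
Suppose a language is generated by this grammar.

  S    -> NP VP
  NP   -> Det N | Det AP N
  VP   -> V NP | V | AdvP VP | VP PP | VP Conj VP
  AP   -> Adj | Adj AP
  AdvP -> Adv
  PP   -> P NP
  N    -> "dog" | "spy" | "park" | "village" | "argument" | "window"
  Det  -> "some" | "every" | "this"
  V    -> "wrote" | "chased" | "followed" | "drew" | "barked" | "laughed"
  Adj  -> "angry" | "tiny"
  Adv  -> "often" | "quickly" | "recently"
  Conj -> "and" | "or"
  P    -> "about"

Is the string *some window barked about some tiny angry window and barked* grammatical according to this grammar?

Grammatical

[S [NP [Det some] [N window]] [VP [VP [VP [V barked]] [PP [P about] [NP [Det some] [AP [Adj tiny] [AP [Adj angry]]] [N window]]]] [Conj and] [VP [V barked]]]]
Every word is introduced by a lexical rule and the phrasal rules combine the resulting categories into a single S.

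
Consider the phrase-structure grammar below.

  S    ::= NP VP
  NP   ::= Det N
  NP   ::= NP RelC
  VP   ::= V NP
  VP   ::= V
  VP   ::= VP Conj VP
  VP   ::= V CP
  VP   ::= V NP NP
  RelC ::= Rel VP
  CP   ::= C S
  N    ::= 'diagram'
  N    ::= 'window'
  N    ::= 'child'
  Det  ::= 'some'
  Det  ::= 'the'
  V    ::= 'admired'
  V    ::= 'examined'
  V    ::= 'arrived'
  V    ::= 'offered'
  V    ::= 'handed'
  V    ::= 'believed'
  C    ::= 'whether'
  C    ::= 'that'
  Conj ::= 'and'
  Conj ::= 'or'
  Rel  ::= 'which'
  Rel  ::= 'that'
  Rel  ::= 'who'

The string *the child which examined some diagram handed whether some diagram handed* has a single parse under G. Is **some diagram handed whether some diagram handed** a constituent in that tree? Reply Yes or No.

[S [NP [NP [Det the] [N child]] [RelC [Rel which] [VP [V examined] [NP [Det some] [N diagram]]]]] [VP [V handed] [CP [C whether] [S [NP [Det some] [N diagram]] [VP [V handed]]]]]]
The smallest constituent containing 'some diagram handed whether some diagram handed' is the S spanning 'the child which examined some diagram handed whether some diagram handed'; no single node in the tree dominates exactly the given words.

No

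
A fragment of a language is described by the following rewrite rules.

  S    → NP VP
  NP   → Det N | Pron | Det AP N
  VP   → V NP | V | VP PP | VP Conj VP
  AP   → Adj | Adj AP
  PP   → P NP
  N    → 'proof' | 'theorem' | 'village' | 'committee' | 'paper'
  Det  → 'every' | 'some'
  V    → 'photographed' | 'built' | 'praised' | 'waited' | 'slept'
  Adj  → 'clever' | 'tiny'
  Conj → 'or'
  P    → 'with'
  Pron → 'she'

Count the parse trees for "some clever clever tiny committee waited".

[S [NP [Det some] [AP [Adj clever] [AP [Adj clever] [AP [Adj tiny]]]] [N committee]] [VP [V waited]]]
No rule offers an alternative attachment or grouping for any span, so this is the only derivation.

1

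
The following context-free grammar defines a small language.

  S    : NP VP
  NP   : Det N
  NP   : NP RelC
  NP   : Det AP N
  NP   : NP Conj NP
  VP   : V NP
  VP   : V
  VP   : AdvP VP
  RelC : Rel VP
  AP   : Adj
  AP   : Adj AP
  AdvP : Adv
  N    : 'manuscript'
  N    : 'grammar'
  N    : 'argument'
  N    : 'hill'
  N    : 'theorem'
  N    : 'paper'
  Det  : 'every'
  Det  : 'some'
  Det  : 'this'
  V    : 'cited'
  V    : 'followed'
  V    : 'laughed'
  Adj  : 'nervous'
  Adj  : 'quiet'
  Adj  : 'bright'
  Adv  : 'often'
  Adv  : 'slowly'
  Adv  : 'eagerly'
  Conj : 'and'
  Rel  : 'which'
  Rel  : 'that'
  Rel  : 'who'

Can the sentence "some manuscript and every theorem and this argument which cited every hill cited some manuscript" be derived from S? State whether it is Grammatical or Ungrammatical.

[S [NP [NP [NP [Det some] [N manuscript]] [Conj and] [NP [NP [Det every] [N theorem]] [Conj and] [NP [Det this] [N argument]]]] [RelC [Rel which] [VP [V cited] [NP [Det every] [N hill]]]]] [VP [V cited] [NP [Det some] [N manuscript]]]]
The bracketing above is licensed at every node by one of the given productions, with S at the root.

Grammatical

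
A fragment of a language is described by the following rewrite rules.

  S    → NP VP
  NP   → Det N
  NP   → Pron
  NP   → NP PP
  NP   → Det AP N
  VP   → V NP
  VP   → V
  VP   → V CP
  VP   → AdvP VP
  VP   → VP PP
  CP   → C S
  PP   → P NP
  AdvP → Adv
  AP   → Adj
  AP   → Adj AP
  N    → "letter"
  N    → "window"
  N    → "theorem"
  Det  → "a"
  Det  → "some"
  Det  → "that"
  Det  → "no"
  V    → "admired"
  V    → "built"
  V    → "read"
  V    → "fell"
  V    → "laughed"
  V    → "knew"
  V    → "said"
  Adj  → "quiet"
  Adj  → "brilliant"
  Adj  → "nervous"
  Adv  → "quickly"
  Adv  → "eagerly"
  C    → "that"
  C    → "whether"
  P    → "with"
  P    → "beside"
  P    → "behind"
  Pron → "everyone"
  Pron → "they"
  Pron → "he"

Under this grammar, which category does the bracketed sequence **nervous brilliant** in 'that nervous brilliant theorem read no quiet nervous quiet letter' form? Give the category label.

[S [NP [Det that] [AP [Adj nervous] [AP [Adj brilliant]]] [N theorem]] [VP [V read] [NP [Det no] [AP [Adj quiet] [AP [Adj nervous] [AP [Adj quiet]]]] [N letter]]]]
The span 'nervous brilliant' is the AP node built by AP → Adj AP.

AP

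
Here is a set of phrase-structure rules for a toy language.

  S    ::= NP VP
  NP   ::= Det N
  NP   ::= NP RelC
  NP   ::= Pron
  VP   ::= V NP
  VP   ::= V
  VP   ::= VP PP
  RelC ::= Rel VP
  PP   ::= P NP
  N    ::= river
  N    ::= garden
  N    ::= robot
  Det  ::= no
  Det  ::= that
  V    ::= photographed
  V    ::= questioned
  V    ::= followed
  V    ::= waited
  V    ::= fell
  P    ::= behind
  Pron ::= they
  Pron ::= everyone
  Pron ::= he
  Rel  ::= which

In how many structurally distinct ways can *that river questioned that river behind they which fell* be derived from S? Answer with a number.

1

[S [NP [Det that] [N river]] [VP [VP [V questioned] [NP [Det that] [N river]]] [PP [P behind] [NP [NP [Pron they]] [RelC [Rel which] [VP [V fell]]]]]]]
No rule offers an alternative attachment or grouping for any span, so this is the only derivation.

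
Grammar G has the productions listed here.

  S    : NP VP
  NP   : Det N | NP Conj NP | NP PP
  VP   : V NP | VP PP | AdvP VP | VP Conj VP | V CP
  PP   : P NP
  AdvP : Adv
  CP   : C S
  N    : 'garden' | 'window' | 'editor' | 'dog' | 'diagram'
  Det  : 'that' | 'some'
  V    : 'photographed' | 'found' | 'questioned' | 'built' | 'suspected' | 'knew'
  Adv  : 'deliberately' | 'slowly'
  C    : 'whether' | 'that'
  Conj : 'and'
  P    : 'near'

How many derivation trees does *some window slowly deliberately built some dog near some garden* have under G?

Two of the 4 distinct bracketings:
[S [NP [Det some] [N window]] [VP [VP [AdvP [Adv slowly]] [VP [AdvP [Adv deliberately]] [VP [V built] [NP [Det some] [N dog]]]]] [PP [P near] [NP [Det some] [N garden]]]]]
[S [NP [Det some] [N window]] [VP [AdvP [Adv slowly]] [VP [VP [AdvP [Adv deliberately]] [VP [V built] [NP [Det some] [N dog]]]] [PP [P near] [NP [Det some] [N garden]]]]]]
The trees differ in how a recursive rule is bracketed over the same span.

4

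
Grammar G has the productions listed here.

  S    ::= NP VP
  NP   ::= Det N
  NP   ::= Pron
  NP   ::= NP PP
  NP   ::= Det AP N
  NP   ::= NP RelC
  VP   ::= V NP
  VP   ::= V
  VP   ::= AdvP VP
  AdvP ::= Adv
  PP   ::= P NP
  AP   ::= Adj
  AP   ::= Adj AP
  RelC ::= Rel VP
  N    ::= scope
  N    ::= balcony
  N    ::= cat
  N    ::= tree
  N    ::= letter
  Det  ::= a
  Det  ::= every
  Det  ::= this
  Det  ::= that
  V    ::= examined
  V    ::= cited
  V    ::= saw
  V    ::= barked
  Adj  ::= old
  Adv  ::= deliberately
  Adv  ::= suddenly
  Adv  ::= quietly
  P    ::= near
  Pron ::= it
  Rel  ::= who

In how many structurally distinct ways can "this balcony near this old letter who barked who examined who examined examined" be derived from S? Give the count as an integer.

Two of the 4 distinct bracketings:
[S [NP [NP [Det this] [N balcony]] [PP [P near] [NP [NP [NP [NP [Det this] [AP [Adj old]] [N letter]] [RelC [Rel who] [VP [V barked]]]] [RelC [Rel who] [VP [V examined]]]] [RelC [Rel who] [VP [V examined]]]]]] [VP [V examined]]]
[S [NP [NP [NP [Det this] [N balcony]] [PP [P near] [NP [NP [NP [Det this] [AP [Adj old]] [N letter]] [RelC [Rel who] [VP [V barked]]]] [RelC [Rel who] [VP [V examined]]]]]] [RelC [Rel who] [VP [V examined]]]] [VP [V examined]]]
The trees differ in how a recursive rule is bracketed over the same span.

4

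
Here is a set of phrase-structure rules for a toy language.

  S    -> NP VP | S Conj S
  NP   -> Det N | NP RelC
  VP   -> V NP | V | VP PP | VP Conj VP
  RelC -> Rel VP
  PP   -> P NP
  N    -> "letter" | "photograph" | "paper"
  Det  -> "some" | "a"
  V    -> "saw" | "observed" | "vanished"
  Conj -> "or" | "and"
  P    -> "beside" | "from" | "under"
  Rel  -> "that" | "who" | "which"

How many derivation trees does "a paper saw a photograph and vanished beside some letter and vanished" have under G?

3

Two of the 3 distinct bracketings:
[S [NP [Det a] [N paper]] [VP [VP [V saw] [NP [Det a] [N photograph]]] [Conj and] [VP [VP [VP [V vanished]] [PP [P beside] [NP [Det some] [N letter]]]] [Conj and] [VP [V vanished]]]]]
[S [NP [Det a] [N paper]] [VP [VP [VP [VP [V saw] [NP [Det a] [N photograph]]] [Conj and] [VP [V vanished]]] [PP [P beside] [NP [Det some] [N letter]]]] [Conj and] [VP [V vanished]]]]
The trees differ in how a recursive rule is bracketed over the same span.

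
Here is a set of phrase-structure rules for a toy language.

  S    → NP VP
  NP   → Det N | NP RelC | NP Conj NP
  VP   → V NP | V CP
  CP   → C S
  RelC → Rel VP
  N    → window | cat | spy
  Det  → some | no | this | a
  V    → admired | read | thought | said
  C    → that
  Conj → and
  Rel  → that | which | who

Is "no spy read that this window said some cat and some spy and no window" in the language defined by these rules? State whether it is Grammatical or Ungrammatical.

Grammatical

S
  NP
    Det: no
    N: spy
  VP
    V: read
    CP
      C: that
      S
        NP
          Det: this
          N: window
        VP
          V: said
          NP
            NP
              Det: some
              N: cat
            Conj: and
            NP
              NP
                Det: some
                N: spy
              Conj: and
              NP
                Det: no
                N: window
Every word is introduced by a lexical rule and the phrasal rules combine the resulting categories into a single S.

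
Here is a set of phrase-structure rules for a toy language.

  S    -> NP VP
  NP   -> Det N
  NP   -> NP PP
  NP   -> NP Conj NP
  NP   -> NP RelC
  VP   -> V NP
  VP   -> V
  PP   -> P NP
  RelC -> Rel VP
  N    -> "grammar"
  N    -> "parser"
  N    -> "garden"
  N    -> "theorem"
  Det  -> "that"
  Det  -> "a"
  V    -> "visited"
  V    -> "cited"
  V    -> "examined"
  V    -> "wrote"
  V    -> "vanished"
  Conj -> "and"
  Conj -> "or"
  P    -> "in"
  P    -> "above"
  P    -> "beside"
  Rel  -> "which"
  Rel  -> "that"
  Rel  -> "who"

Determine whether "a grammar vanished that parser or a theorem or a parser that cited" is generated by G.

Grammatical

[S [NP [Det a] [N grammar]] [VP [V vanished] [NP [NP [Det that] [N parser]] [Conj or] [NP [NP [Det a] [N theorem]] [Conj or] [NP [NP [Det a] [N parser]] [RelC [Rel that] [VP [V cited]]]]]]]]
Every word is introduced by a lexical rule and the phrasal rules combine the resulting categories into a single S.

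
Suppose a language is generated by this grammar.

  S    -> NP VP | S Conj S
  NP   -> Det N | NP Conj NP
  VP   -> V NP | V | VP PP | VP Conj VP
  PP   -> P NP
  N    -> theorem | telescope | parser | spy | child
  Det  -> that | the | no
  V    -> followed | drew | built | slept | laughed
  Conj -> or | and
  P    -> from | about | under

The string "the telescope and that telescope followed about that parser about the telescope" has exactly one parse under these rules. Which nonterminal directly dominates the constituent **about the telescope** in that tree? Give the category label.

S
  NP
    NP
      Det: the
      N: telescope
    Conj: and
    NP
      Det: that
      N: telescope
  VP
    VP
      VP
        V: followed
      PP
        P: about
        NP
          Det: that
          N: parser
    PP
      P: about
      NP
        Det: the
        N: telescope
The span 'about the telescope' is the PP node built by PP → P NP.
Its mother is the VP built by VP → VP PP.

VP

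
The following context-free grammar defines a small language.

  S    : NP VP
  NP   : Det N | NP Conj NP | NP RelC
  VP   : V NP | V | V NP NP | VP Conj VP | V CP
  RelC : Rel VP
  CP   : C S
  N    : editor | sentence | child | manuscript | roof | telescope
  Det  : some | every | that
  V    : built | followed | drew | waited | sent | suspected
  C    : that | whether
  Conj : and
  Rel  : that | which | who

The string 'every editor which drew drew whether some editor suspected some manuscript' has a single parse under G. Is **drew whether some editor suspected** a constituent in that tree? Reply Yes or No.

No

[S [NP [NP [Det every] [N editor]] [RelC [Rel which] [VP [V drew]]]] [VP [V drew] [CP [C whether] [S [NP [Det some] [N editor]] [VP [V suspected] [NP [Det some] [N manuscript]]]]]]]
The smallest constituent containing 'drew whether some editor suspected' is the VP spanning 'drew whether some editor suspected some manuscript'; no single node in the tree dominates exactly the given words.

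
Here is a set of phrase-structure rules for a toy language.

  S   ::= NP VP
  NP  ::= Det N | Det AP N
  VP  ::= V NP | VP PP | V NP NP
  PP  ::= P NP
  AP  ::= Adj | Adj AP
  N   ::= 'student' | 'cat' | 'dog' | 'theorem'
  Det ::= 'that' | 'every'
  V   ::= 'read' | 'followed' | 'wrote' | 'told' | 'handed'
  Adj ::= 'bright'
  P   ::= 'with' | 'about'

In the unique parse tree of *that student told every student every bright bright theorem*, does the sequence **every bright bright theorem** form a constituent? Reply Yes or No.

Yes

[S [NP [Det that] [N student]] [VP [V told] [NP [Det every] [N student]] [NP [Det every] [AP [Adj bright] [AP [Adj bright]]] [N theorem]]]]
The words 'every bright bright theorem' are exhaustively dominated by a single NP node (built by NP → Det AP N), so they form a constituent.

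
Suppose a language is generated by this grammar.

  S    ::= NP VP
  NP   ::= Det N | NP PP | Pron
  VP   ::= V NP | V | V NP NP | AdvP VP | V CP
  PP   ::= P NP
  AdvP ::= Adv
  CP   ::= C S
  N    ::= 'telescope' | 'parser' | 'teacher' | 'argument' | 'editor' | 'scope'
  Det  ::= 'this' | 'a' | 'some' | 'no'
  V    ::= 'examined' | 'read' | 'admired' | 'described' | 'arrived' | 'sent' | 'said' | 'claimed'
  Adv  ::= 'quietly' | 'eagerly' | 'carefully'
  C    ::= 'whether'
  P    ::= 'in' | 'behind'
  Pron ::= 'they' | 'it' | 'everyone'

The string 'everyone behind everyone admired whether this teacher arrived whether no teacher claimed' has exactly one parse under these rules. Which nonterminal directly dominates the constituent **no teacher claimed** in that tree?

CP

[S [NP [NP [Pron everyone]] [PP [P behind] [NP [Pron everyone]]]] [VP [V admired] [CP [C whether] [S [NP [Det this] [N teacher]] [VP [V arrived] [CP [C whether] [S [NP [Det no] [N teacher]] [VP [V claimed]]]]]]]]]
The span 'no teacher claimed' is the S node built by S → NP VP.
Its mother is the CP built by CP → C S.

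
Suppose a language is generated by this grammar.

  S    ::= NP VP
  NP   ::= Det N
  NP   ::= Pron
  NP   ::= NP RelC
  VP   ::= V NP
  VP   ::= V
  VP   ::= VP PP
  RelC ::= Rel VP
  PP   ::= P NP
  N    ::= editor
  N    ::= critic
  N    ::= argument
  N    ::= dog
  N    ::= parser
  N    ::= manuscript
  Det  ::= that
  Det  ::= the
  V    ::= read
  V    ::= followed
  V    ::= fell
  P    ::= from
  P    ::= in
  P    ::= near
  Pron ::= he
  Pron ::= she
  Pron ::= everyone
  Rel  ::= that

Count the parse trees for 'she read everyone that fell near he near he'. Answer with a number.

Two of the 3 distinct bracketings:
[S [NP [Pron she]] [VP [V read] [NP [NP [Pron everyone]] [RelC [Rel that] [VP [VP [VP [V fell]] [PP [P near] [NP [Pron he]]]] [PP [P near] [NP [Pron he]]]]]]]]
[S [NP [Pron she]] [VP [VP [V read] [NP [NP [Pron everyone]] [RelC [Rel that] [VP [VP [V fell]] [PP [P near] [NP [Pron he]]]]]]] [PP [P near] [NP [Pron he]]]]]
The trees differ in how a recursive rule is bracketed over the same span.

3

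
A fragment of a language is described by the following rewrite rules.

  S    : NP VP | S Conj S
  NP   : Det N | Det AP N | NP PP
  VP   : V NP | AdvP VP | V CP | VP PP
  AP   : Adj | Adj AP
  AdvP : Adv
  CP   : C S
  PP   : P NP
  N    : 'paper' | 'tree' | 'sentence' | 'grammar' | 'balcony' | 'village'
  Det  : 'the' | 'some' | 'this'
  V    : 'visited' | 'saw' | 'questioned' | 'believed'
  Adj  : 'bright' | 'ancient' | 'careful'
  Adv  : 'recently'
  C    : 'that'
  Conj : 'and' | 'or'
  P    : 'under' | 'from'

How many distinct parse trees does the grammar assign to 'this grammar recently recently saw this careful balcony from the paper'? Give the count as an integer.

4

Two of the 4 distinct bracketings:
[S [NP [Det this] [N grammar]] [VP [AdvP [Adv recently]] [VP [AdvP [Adv recently]] [VP [V saw] [NP [NP [Det this] [AP [Adj careful]] [N balcony]] [PP [P from] [NP [Det the] [N paper]]]]]]]]
[S [NP [Det this] [N grammar]] [VP [AdvP [Adv recently]] [VP [AdvP [Adv recently]] [VP [VP [V saw] [NP [Det this] [AP [Adj careful]] [N balcony]]] [PP [P from] [NP [Det the] [N paper]]]]]]]
The difference turns on whether NP → NP PP is used at the relevant span, versus an alternative expansion of NP.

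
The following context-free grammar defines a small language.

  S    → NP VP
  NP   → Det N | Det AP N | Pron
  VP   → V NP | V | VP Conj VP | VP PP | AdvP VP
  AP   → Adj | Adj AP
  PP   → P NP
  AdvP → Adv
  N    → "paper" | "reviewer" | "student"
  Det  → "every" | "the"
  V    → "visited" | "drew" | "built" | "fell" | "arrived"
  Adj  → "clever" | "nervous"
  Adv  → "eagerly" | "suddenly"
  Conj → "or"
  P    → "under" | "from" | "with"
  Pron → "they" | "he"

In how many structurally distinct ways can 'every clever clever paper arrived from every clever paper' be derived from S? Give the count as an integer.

1

[S [NP [Det every] [AP [Adj clever] [AP [Adj clever]]] [N paper]] [VP [VP [V arrived]] [PP [P from] [NP [Det every] [AP [Adj clever]] [N paper]]]]]
No rule offers an alternative attachment or grouping for any span, so this is the only derivation.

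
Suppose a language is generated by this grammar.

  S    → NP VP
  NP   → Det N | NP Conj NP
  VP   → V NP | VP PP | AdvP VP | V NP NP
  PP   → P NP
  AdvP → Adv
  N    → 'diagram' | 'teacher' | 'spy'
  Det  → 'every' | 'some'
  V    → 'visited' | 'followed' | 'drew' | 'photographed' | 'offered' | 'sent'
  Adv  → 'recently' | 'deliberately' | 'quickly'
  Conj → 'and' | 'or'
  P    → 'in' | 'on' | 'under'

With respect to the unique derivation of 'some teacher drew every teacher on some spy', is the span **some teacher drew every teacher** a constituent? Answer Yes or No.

No

[S [NP [Det some] [N teacher]] [VP [VP [V drew] [NP [Det every] [N teacher]]] [PP [P on] [NP [Det some] [N spy]]]]]
The smallest constituent containing 'some teacher drew every teacher' is the S spanning 'some teacher drew every teacher on some spy'; no single node in the tree dominates exactly the given words.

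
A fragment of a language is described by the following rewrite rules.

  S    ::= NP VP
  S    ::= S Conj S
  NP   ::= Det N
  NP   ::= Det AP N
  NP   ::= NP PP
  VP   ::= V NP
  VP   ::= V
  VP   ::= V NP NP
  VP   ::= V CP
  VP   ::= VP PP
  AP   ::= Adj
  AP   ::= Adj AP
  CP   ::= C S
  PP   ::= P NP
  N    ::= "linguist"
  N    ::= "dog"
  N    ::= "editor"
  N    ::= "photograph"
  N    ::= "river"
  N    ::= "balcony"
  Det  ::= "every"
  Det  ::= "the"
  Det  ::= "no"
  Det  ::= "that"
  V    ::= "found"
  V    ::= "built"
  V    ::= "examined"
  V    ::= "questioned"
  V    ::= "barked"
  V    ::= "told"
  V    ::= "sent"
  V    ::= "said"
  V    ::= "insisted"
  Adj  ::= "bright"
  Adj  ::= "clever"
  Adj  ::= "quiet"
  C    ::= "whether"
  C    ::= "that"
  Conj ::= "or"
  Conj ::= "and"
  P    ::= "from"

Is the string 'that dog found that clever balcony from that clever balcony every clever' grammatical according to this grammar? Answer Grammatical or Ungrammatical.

Ungrammatical

For S → NP VP, the only prefix that parses as NP is 'that dog', but the remainder 'found that clever balcony from that clever balcony every clever' is not a VP under these rules. The alternative S rule S → S Conj S likewise has no satisfying split.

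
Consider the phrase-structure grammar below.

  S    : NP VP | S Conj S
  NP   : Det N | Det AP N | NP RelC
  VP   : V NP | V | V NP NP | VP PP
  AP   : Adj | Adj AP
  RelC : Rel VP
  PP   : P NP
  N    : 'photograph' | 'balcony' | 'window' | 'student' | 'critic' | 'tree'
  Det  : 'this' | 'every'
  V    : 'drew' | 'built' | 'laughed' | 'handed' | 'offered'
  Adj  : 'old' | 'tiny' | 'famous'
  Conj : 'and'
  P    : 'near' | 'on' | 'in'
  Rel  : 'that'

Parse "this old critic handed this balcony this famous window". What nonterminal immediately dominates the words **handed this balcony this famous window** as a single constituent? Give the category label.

VP

[S [NP [Det this] [AP [Adj old]] [N critic]] [VP [V handed] [NP [Det this] [N balcony]] [NP [Det this] [AP [Adj famous]] [N window]]]]
The span 'handed this balcony this famous window' is the VP node built by VP → V NP NP.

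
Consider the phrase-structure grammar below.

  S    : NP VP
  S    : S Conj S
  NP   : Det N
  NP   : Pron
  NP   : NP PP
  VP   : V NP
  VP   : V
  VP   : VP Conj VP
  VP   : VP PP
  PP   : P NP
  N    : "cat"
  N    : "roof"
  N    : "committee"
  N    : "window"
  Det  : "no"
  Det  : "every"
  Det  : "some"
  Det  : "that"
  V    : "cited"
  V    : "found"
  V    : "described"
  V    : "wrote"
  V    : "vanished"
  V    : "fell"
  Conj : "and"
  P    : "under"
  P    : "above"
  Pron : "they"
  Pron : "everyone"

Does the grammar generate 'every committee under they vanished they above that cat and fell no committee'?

Grammatical

S
  NP
    NP
      Det: every
      N: committee
    PP
      P: under
      NP
        Pron: they
  VP
    VP
      V: vanished
      NP
        NP
          Pron: they
        PP
          P: above
          NP
            Det: that
            N: cat
    Conj: and
    VP
      V: fell
      NP
        Det: no
        N: committee
The bracketing above is licensed at every node by one of the given productions, with S at the root.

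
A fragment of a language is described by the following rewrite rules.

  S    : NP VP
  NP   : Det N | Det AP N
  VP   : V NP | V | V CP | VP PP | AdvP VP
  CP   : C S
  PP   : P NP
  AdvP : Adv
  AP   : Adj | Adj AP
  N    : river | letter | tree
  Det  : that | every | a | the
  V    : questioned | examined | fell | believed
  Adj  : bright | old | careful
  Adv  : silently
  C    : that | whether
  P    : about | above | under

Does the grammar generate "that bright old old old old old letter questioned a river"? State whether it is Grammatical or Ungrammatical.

[S [NP [Det that] [AP [Adj bright] [AP [Adj old] [AP [Adj old] [AP [Adj old] [AP [Adj old] [AP [Adj old]]]]]]] [N letter]] [VP [V questioned] [NP [Det a] [N river]]]]
The bracketing above is licensed at every node by one of the given productions, with S at the root.

Grammatical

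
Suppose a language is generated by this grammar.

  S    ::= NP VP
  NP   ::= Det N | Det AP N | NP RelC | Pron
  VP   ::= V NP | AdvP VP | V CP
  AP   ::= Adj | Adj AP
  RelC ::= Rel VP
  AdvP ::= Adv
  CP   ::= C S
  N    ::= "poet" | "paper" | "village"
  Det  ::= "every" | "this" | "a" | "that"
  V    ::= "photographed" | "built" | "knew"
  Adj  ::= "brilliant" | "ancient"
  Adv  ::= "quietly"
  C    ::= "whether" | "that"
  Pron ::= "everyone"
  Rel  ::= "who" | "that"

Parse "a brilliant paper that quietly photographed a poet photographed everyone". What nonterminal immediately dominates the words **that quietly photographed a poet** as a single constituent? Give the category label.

RelC

[S [NP [NP [Det a] [AP [Adj brilliant]] [N paper]] [RelC [Rel that] [VP [AdvP [Adv quietly]] [VP [V photographed] [NP [Det a] [N poet]]]]]] [VP [V photographed] [NP [Pron everyone]]]]
The span 'that quietly photographed a poet' is the RelC node built by RelC → Rel VP.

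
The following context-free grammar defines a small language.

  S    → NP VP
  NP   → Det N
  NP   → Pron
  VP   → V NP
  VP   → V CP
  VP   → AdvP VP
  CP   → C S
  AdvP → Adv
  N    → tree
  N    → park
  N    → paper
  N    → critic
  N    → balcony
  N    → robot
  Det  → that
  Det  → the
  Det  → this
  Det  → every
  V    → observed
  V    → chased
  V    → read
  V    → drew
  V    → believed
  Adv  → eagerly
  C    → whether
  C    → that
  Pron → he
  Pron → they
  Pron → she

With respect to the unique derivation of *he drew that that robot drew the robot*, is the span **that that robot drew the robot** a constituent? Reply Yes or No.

[S [NP [Pron he]] [VP [V drew] [CP [C that] [S [NP [Det that] [N robot]] [VP [V drew] [NP [Det the] [N robot]]]]]]]
The words 'that that robot drew the robot' are exhaustively dominated by a single CP node (built by CP → C S), so they form a constituent.

Yes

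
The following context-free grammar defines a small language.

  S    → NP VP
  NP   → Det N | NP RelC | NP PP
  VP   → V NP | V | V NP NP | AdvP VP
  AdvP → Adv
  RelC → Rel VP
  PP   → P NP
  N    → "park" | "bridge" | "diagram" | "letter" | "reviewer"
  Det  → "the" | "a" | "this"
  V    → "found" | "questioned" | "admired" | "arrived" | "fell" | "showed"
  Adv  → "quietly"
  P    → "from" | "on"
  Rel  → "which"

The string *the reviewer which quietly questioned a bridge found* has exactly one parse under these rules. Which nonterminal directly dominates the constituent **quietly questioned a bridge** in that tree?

RelC

S
  NP
    NP
      Det: the
      N: reviewer
    RelC
      Rel: which
      VP
        AdvP
          Adv: quietly
        VP
          V: questioned
          NP
            Det: a
            N: bridge
  VP
    V: found
The span 'quietly questioned a bridge' is the VP node built by VP → AdvP VP.
Its mother is the RelC built by RelC → Rel VP.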